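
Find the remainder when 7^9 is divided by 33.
Use repeated squaring. Binary(9) = 1001. Walk through the bits of the exponent 9 left-to-right: at each bit after the leading one, square the running value, then multiply by 7 if the bit is 1 (always reducing mod 33):
  bit 1 = 1 (leading): start with 7.
  bit 2 = 0: square 7^2 = 49 ≡ 16 (mod 33).
  bit 3 = 0: square 16^2 = 256 ≡ 25 (mod 33).
  bit 4 = 1: square 25^2 = 625 ≡ 31; bit is 1, so multiply 31·7 = 217 ≡ 19 (mod 33).
Final value: 7^9 ≡ 19 (mod 33).

Final answer: 19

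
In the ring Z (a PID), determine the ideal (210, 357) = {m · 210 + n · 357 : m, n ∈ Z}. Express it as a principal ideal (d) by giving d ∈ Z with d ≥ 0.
In the PID Z, (a, b) is generated by gcd(a, b). Compute gcd(357, 210) with the extended Euclidean algorithm, tracking rows (r, s, t) with s·357 + t·210 = r:
  row A: (357, 1, 0)   [1·357 + 0·210 = 357]
  row B: (210, 0, 1)   [0·357 + 1·210 = 210]
  357 = 1·210 + 147   → row C = row A − 1·row B = (147, 1, −1)   [check: 1·357 − 1·210 = 147]
  210 = 1·147 + 63   → row D = row B − 1·row C = (63, −1, 2)   [check: −1·357 + 2·210 = 63]
  147 = 2·63 + 21   → row E = row C − 2·row D = (21, 3, −5)   [check: 3·357 − 5·210 = 21]
  63 = 3·21 + 0   → remainder 0, stop. gcd = 21 (last nonzero row E).
So gcd(210, 357) = 21, with Bézout identity 3·357 − 5·210 = 21. Containment (⊇): the Bézout identity exhibits 21 as an element of (210, 357), giving (21) ⊆ (210, 357). Containment (⊆): since 21 | 210 and 21 | 357 (210 = 21·10, 357 = 21·17), every Z-linear combination of 210 and 357 is divisible by 21, so (210, 357) ⊆ (21). Therefore (210, 357) = (21), d = 21.

Final answer: (210, 357) = (21); d = 21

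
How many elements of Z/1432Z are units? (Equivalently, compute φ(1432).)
Z/1432Z has φ(1432) = 712 units

An element a ∈ Z/1432Z is a unit iff gcd(a, 1432) = 1, so the number of units is φ(1432). φ is multiplicative, with φ(p^e) = p^e − p^(e−1). Factorise 1432 = 2^3 · 179. Then
  φ(1432) = (2^3 − 2^2) · (179 − 1) = 4 · 178 = 712.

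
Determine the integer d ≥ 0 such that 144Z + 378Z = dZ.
(144, 378) = (18); d = 18

In the PID Z, (a, b) is generated by gcd(a, b). Compute gcd(378, 144) with the extended Euclidean algorithm, tracking rows (r, s, t) with s·378 + t·144 = r:
  row A: (378, 1, 0)   [1·378 + 0·144 = 378]
  row B: (144, 0, 1)   [0·378 + 1·144 = 144]
  378 = 2·144 + 90   → row C = row A − 2·row B = (90, 1, −2)   [check: 1·378 − 2·144 = 90]
  144 = 1·90 + 54   → row D = row B − 1·row C = (54, −1, 3)   [check: −1·378 + 3·144 = 54]
  90 = 1·54 + 36   → row E = row C − 1·row D = (36, 2, −5)   [check: 2·378 − 5·144 = 36]
  54 = 1·36 + 18   → row F = row D − 1·row E = (18, −3, 8)   [check: −3·378 + 8·144 = 18]
  36 = 2·18 + 0   → remainder 0, stop. gcd = 18 (last nonzero row F).
So gcd(144, 378) = 18, with Bézout identity −3·378 + 8·144 = 18. Containment (⊇): the Bézout identity exhibits 18 as an element of (144, 378), giving (18) ⊆ (144, 378). Containment (⊆): since 18 | 144 and 18 | 378 (144 = 18·8, 378 = 18·21), every Z-linear combination of 144 and 378 is divisible by 18, so (144, 378) ⊆ (18). Therefore (144, 378) = (18), d = 18.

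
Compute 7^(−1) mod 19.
Apply the extended Euclidean algorithm to (19, 7), tracking rows (r, s, t) with s·19 + t·7 = r. Each division r_prev = q·r_cur + r_new produces the new row as (previous row) − q·(current row):
  row A: (19, 1, 0)   [1·19 + 0·7 = 19]
  row B: (7, 0, 1)   [0·19 + 1·7 = 7]
  19 = 2·7 + 5   → row C = row A − 2·row B = (5, 1, −2)   [check: 1·19 − 2·7 = 5]
  7 = 1·5 + 2   → row D = row B − 1·row C = (2, −1, 3)   [check: −1·19 + 3·7 = 2]
  5 = 2·2 + 1   → row E = row C − 2·row D = (1, 3, −8)   [check: 3·19 − 8·7 = 1]
  2 = 2·1 + 0   → remainder 0, stop. gcd = 1 (last nonzero row E).
The gcd is 1, so 7 is invertible mod 19. The last nonzero row gives 3·19 − 8·7 = 1, so t = −8. So 7^(−1) ≡ −8 ≡ 11 (mod 19). Verify: 7 · 11 = 77 ≡ 1 (mod 19). ✓

Final answer: 7^(−1) ≡ 11 (mod 19)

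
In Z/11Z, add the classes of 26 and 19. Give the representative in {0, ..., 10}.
1

Reduce the summands first: 26 ≡ 4, 19 ≡ 8 (mod 11), so 26 + 19 ≡ 4 + 8 (mod 11). 4 + 8 = 12; 12 = 1·11 + 1, so (26 + 19) mod 11 = 1.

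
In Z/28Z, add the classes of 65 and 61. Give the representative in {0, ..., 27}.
Reduce the summands first: 65 ≡ 9, 61 ≡ 5 (mod 28), so 65 + 61 ≡ 9 + 5 (mod 28). 9 + 5 = 14; 14 = 0·28 + 14, so (65 + 61) mod 28 = 14.

Final answer: 14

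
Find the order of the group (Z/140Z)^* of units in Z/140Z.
(Z/140Z)^* consists of the classes a with gcd(a, 140) = 1, so its order is φ(140). φ is multiplicative, with φ(p^e) = p^e − p^(e−1). Factorise 140 = 2^2 · 5 · 7. Then
  φ(140) = (2^2 − 2^1) · (5 − 1) · (7 − 1) = 2 · 4 · 6 = 48.
Thus |(Z/140Z)^*| = 48.

Final answer: |(Z/140Z)^*| = 48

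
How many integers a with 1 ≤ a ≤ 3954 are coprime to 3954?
1316

The number of a ∈ {1, ..., 3954} with gcd(a, 3954) = 1 is by definition Euler's totient φ(3954). φ is multiplicative, with φ(p^e) = p^e − p^(e−1). Factorise 3954 = 2 · 3 · 659. Then
  φ(3954) = (2 − 1) · (3 − 1) · (659 − 1) = 1 · 2 · 658 = 1316.
So there are 1316 such integers.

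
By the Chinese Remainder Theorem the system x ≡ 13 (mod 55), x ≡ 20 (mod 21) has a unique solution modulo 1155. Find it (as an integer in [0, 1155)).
The moduli 55, 21 are pairwise coprime, so by the CRT there is a unique solution mod 55·21 = 1155.
Solve by successive substitution. Start with x ≡ 13 (mod 55).
  Combine with x ≡ 20 (mod 21): write x = 13 + 55·t and require 13 + 55·t ≡ 20 (mod 21), i.e. 55·t ≡ 20 − 13 ≡ 7 (mod 21). Since 55^(−1) ≡ 13 (mod 21) (55 ≡ 13 (mod 21)), t ≡ 13·7 ≡ 7 (mod 21). So x ≡ 13 + 55·7 = 398 (mod 1155).
Unique solution in [0, 1155): x = 398.

Final answer: x ≡ 398 (mod 1155); the representative in [0, 1155) is 398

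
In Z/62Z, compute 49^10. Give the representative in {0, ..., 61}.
Use repeated squaring. Binary(10) = 1010. Walk through the bits of the exponent 10 left-to-right: at each bit after the leading one, square the running value, then multiply by 49 if the bit is 1 (always reducing mod 62):
  bit 1 = 1 (leading): start with 49.
  bit 2 = 0: square 49^2 = 2401 ≡ 45 (mod 62).
  bit 3 = 1: square 45^2 = 2025 ≡ 41; bit is 1, so multiply 41·49 = 2009 ≡ 25 (mod 62).
  bit 4 = 0: square 25^2 = 625 ≡ 5 (mod 62).
Final value: 49^10 ≡ 5 (mod 62).

Final answer: 5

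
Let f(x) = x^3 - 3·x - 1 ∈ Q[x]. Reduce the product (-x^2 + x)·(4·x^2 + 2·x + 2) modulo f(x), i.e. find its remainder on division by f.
a · b ≡ -12·x^2 + 4·x + 2 (mod f(x))

First multiply in Q[x] without reducing: a · b = -4·x^4 + 2·x^3 + 2·x. Now divide by f(x) = x^3 - 3·x - 1, eliminating the leading term at each step:
  leading term -4·x^4: subtract (-4·x)·f(x) = -4·x^4 + 12·x^2 + 4·x, leaving 2·x^3 - 12·x^2 - 2·x
  leading term 2·x^3: subtract (2)·f(x) = 2·x^3 - 6·x - 2, leaving -12·x^2 + 4·x + 2
The degree is now < 3, so this is the remainder. Hence a · b ≡ -12·x^2 + 4·x + 2 in Q[x]/(f).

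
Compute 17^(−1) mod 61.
Apply the extended Euclidean algorithm to (61, 17), tracking rows (r, s, t) with s·61 + t·17 = r. Each division r_prev = q·r_cur + r_new produces the new row as (previous row) − q·(current row):
  row A: (61, 1, 0)   [1·61 + 0·17 = 61]
  row B: (17, 0, 1)   [0·61 + 1·17 = 17]
  61 = 3·17 + 10   → row C = row A − 3·row B = (10, 1, −3)   [check: 1·61 − 3·17 = 10]
  17 = 1·10 + 7   → row D = row B − 1·row C = (7, −1, 4)   [check: −1·61 + 4·17 = 7]
  10 = 1·7 + 3   → row E = row C − 1·row D = (3, 2, −7)   [check: 2·61 − 7·17 = 3]
  7 = 2·3 + 1   → row F = row D − 2·row E = (1, −5, 18)   [check: −5·61 + 18·17 = 1]
  3 = 3·1 + 0   → remainder 0, stop. gcd = 1 (last nonzero row F).
The gcd is 1, so 17 is invertible mod 61. The last nonzero row gives −5·61 + 18·17 = 1, so t = 18. So 17^(−1) ≡ 18 (mod 61). Verify: 17 · 18 = 306 ≡ 1 (mod 61). ✓

Final answer: 17^(−1) ≡ 18 (mod 61)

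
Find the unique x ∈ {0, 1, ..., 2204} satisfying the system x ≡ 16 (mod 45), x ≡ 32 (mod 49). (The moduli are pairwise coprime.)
x ≡ 2041 (mod 2205); the representative in [0, 2205) is 2041

The moduli 45, 49 are pairwise coprime, so by the CRT there is a unique solution mod 45·49 = 2205.
Solve by successive substitution. Start with x ≡ 16 (mod 45).
  Combine with x ≡ 32 (mod 49): write x = 16 + 45·t and require 16 + 45·t ≡ 32 (mod 49), i.e. 45·t ≡ 32 − 16 ≡ 16 (mod 49). Since 45^(−1) ≡ 12 (mod 49), t ≡ 12·16 ≡ 45 (mod 49). So x ≡ 16 + 45·45 = 2041 (mod 2205).
Unique solution in [0, 2205): x = 2041.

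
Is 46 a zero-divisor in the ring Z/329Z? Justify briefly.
gcd(46, 329) = 1, so 46 is a unit in Z/329Z (it has a multiplicative inverse). A unit cannot be a zero-divisor: if 46·b ≡ 0 then multiplying both sides by 46^(−1) gives b ≡ 0. So 46 is not a zero-divisor.

Final answer: NO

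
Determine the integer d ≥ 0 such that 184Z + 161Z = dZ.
In the PID Z, (a, b) is generated by gcd(a, b). Compute gcd(184, 161) with the extended Euclidean algorithm, tracking rows (r, s, t) with s·184 + t·161 = r:
  row A: (184, 1, 0)   [1·184 + 0·161 = 184]
  row B: (161, 0, 1)   [0·184 + 1·161 = 161]
  184 = 1·161 + 23   → row C = row A − 1·row B = (23, 1, −1)   [check: 1·184 − 1·161 = 23]
  161 = 7·23 + 0   → remainder 0, stop. gcd = 23 (last nonzero row C).
So gcd(184, 161) = 23, with Bézout identity 1·184 − 1·161 = 23. Containment (⊇): the Bézout identity exhibits 23 as an element of (184, 161), giving (23) ⊆ (184, 161). Containment (⊆): since 23 | 184 and 23 | 161 (184 = 23·8, 161 = 23·7), every Z-linear combination of 184 and 161 is divisible by 23, so (184, 161) ⊆ (23). Therefore (184, 161) = (23), d = 23.

Final answer: (184, 161) = (23); d = 23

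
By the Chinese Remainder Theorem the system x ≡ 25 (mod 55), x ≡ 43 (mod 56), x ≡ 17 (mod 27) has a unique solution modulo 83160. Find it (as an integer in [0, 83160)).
x ≡ 14435 (mod 83160); the representative in [0, 83160) is 14435

The moduli 55, 56, 27 are pairwise coprime, so by the CRT there is a unique solution mod 55·56·27 = 83160.
Solve by successive substitution. Start with x ≡ 25 (mod 55).
  Combine with x ≡ 43 (mod 56): write x = 25 + 55·t and require 25 + 55·t ≡ 43 (mod 56), i.e. 55·t ≡ 43 − 25 ≡ 18 (mod 56). Since 55^(−1) ≡ 55 (mod 56), t ≡ 55·18 ≡ 38 (mod 56). So x ≡ 25 + 55·38 = 2115 (mod 3080).
  Combine with x ≡ 17 (mod 27): write x = 2115 + 3080·t and require 2115 + 3080·t ≡ 17 (mod 27), i.e. 3080·t ≡ 17 − 2115 ≡ 8 (mod 27). Since 3080^(−1) ≡ 14 (mod 27) (3080 ≡ 2 (mod 27)), t ≡ 14·8 ≡ 4 (mod 27). So x ≡ 2115 + 3080·4 = 14435 (mod 83160).
Unique solution in [0, 83160): x = 14435.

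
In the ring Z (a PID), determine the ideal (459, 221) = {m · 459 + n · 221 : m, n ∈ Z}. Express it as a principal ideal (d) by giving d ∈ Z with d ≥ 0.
(459, 221) = (17); d = 17

In the PID Z, (a, b) is generated by gcd(a, b). Compute gcd(459, 221) with the extended Euclidean algorithm, tracking rows (r, s, t) with s·459 + t·221 = r:
  row A: (459, 1, 0)   [1·459 + 0·221 = 459]
  row B: (221, 0, 1)   [0·459 + 1·221 = 221]
  459 = 2·221 + 17   → row C = row A − 2·row B = (17, 1, −2)   [check: 1·459 − 2·221 = 17]
  221 = 13·17 + 0   → remainder 0, stop. gcd = 17 (last nonzero row C).
So gcd(459, 221) = 17, with Bézout identity 1·459 − 2·221 = 17. Containment (⊇): the Bézout identity exhibits 17 as an element of (459, 221), giving (17) ⊆ (459, 221). Containment (⊆): since 17 | 459 and 17 | 221 (459 = 17·27, 221 = 17·13), every Z-linear combination of 459 and 221 is divisible by 17, so (459, 221) ⊆ (17). Therefore (459, 221) = (17), d = 17.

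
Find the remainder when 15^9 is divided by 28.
15

Use repeated squaring. Binary(9) = 1001. Walk through the bits of the exponent 9 left-to-right: at each bit after the leading one, square the running value, then multiply by 15 if the bit is 1 (always reducing mod 28):
  bit 1 = 1 (leading): start with 15.
  bit 2 = 0: square 15^2 = 225 ≡ 1 (mod 28).
  bit 3 = 0: square 1^2 = 1 (mod 28).
  bit 4 = 1: square 1^2 = 1; bit is 1, so multiply 1·15 = 15 (mod 28).
Final value: 15^9 ≡ 15 (mod 28).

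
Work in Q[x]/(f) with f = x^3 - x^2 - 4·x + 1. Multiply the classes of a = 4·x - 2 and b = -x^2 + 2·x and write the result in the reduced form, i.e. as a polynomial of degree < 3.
a · b ≡ 6·x^2 - 20·x + 4 (mod f(x))

First multiply in Q[x] without reducing: a · b = -4·x^3 + 10·x^2 - 4·x. Now divide by f(x) = x^3 - x^2 - 4·x + 1, eliminating the leading term at each step:
  leading term -4·x^3: subtract (-4)·f(x) = -4·x^3 + 4·x^2 + 16·x - 4, leaving 6·x^2 - 20·x + 4
The degree is now < 3, so this is the remainder. Hence a · b ≡ 6·x^2 - 20·x + 4 in Q[x]/(f).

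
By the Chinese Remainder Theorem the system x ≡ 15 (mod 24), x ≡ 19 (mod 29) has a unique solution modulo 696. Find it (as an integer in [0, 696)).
The moduli 24, 29 are pairwise coprime, so by the CRT there is a unique solution mod 24·29 = 696.
Solve by successive substitution. Start with x ≡ 15 (mod 24).
  Combine with x ≡ 19 (mod 29): write x = 15 + 24·t and require 15 + 24·t ≡ 19 (mod 29), i.e. 24·t ≡ 19 − 15 ≡ 4 (mod 29). Since 24^(−1) ≡ 23 (mod 29), t ≡ 23·4 ≡ 5 (mod 29). So x ≡ 15 + 24·5 = 135 (mod 696).
Unique solution in [0, 696): x = 135.

Final answer: x ≡ 135 (mod 696); the representative in [0, 696) is 135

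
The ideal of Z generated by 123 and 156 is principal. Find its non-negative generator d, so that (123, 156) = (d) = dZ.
(123, 156) = (3); d = 3

In the PID Z, (a, b) is generated by gcd(a, b). Compute gcd(156, 123) with the extended Euclidean algorithm, tracking rows (r, s, t) with s·156 + t·123 = r:
  row A: (156, 1, 0)   [1·156 + 0·123 = 156]
  row B: (123, 0, 1)   [0·156 + 1·123 = 123]
  156 = 1·123 + 33   → row C = row A − 1·row B = (33, 1, −1)   [check: 1·156 − 1·123 = 33]
  123 = 3·33 + 24   → row D = row B − 3·row C = (24, −3, 4)   [check: −3·156 + 4·123 = 24]
  33 = 1·24 + 9   → row E = row C − 1·row D = (9, 4, −5)   [check: 4·156 − 5·123 = 9]
  24 = 2·9 + 6   → row F = row D − 2·row E = (6, −11, 14)   [check: −11·156 + 14·123 = 6]
  9 = 1·6 + 3   → row G = row E − 1·row F = (3, 15, −19)   [check: 15·156 − 19·123 = 3]
  6 = 2·3 + 0   → remainder 0, stop. gcd = 3 (last nonzero row G).
So gcd(123, 156) = 3, with Bézout identity 15·156 − 19·123 = 3. Containment (⊇): the Bézout identity exhibits 3 as an element of (123, 156), giving (3) ⊆ (123, 156). Containment (⊆): since 3 | 123 and 3 | 156 (123 = 3·41, 156 = 3·52), every Z-linear combination of 123 and 156 is divisible by 3, so (123, 156) ⊆ (3). Therefore (123, 156) = (3), d = 3.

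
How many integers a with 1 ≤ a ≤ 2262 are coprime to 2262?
672

The number of a ∈ {1, ..., 2262} with gcd(a, 2262) = 1 is by definition Euler's totient φ(2262). φ is multiplicative, with φ(p^e) = p^e − p^(e−1). Factorise 2262 = 2 · 3 · 13 · 29. Then
  φ(2262) = (2 − 1) · (3 − 1) · (13 − 1) · (29 − 1) = 1 · 2 · 12 · 28 = 672.
So there are 672 such integers.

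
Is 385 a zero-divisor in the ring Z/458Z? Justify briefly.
gcd(385, 458) = 1, so 385 is a unit in Z/458Z (it has a multiplicative inverse). A unit cannot be a zero-divisor: if 385·b ≡ 0 then multiplying both sides by 385^(−1) gives b ≡ 0. So 385 is not a zero-divisor.

Final answer: NO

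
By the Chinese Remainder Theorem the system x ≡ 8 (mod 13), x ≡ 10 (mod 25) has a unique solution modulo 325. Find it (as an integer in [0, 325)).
The moduli 13, 25 are pairwise coprime, so by the CRT there is a unique solution mod 13·25 = 325.
Solve by successive substitution. Start with x ≡ 8 (mod 13).
  Combine with x ≡ 10 (mod 25): write x = 8 + 13·t and require 8 + 13·t ≡ 10 (mod 25), i.e. 13·t ≡ 10 − 8 ≡ 2 (mod 25). Since 13^(−1) ≡ 2 (mod 25), t ≡ 2·2 ≡ 4 (mod 25). So x ≡ 8 + 13·4 = 60 (mod 325).
Unique solution in [0, 325): x = 60.

Final answer: x ≡ 60 (mod 325); the representative in [0, 325) is 60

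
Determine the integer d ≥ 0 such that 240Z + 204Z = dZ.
In the PID Z, (a, b) is generated by gcd(a, b). Compute gcd(240, 204) with the extended Euclidean algorithm, tracking rows (r, s, t) with s·240 + t·204 = r:
  row A: (240, 1, 0)   [1·240 + 0·204 = 240]
  row B: (204, 0, 1)   [0·240 + 1·204 = 204]
  240 = 1·204 + 36   → row C = row A − 1·row B = (36, 1, −1)   [check: 1·240 − 1·204 = 36]
  204 = 5·36 + 24   → row D = row B − 5·row C = (24, −5, 6)   [check: −5·240 + 6·204 = 24]
  36 = 1·24 + 12   → row E = row C − 1·row D = (12, 6, −7)   [check: 6·240 − 7·204 = 12]
  24 = 2·12 + 0   → remainder 0, stop. gcd = 12 (last nonzero row E).
So gcd(240, 204) = 12, with Bézout identity 6·240 − 7·204 = 12. Containment (⊇): the Bézout identity exhibits 12 as an element of (240, 204), giving (12) ⊆ (240, 204). Containment (⊆): since 12 | 240 and 12 | 204 (240 = 12·20, 204 = 12·17), every Z-linear combination of 240 and 204 is divisible by 12, so (240, 204) ⊆ (12). Therefore (240, 204) = (12), d = 12.

Final answer: (240, 204) = (12); d = 12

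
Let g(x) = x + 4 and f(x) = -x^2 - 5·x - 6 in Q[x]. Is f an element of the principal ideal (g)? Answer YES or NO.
In Q[x] the ideal (g) consists of all multiples of g, so f ∈ (g) iff g | f, i.e. iff the remainder of f on division by g is 0. Divide f by g (g is monic, so eliminate the leading term of the running remainder at each step):
  leading term -x^2: subtract (-x)·g(x) = -x^2 - 4·x, leaving -x - 6
  leading term -x: subtract (-1)·g(x) = -x - 4, leaving -2
The remainder r(x) = -2 ≠ 0 (and deg r < deg g), so g ∤ f, i.e. f ∉ (g).

Final answer: NO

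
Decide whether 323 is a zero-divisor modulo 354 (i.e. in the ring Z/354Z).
NO

gcd(323, 354) = 1, so 323 is a unit in Z/354Z (it has a multiplicative inverse). A unit cannot be a zero-divisor: if 323·b ≡ 0 then multiplying both sides by 323^(−1) gives b ≡ 0. So 323 is not a zero-divisor.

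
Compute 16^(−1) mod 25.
16^(−1) ≡ 11 (mod 25)

Apply the extended Euclidean algorithm to (25, 16), tracking rows (r, s, t) with s·25 + t·16 = r. Each division r_prev = q·r_cur + r_new produces the new row as (previous row) − q·(current row):
  row A: (25, 1, 0)   [1·25 + 0·16 = 25]
  row B: (16, 0, 1)   [0·25 + 1·16 = 16]
  25 = 1·16 + 9   → row C = row A − 1·row B = (9, 1, −1)   [check: 1·25 − 1·16 = 9]
  16 = 1·9 + 7   → row D = row B − 1·row C = (7, −1, 2)   [check: −1·25 + 2·16 = 7]
  9 = 1·7 + 2   → row E = row C − 1·row D = (2, 2, −3)   [check: 2·25 − 3·16 = 2]
  7 = 3·2 + 1   → row F = row D − 3·row E = (1, −7, 11)   [check: −7·25 + 11·16 = 1]
  2 = 2·1 + 0   → remainder 0, stop. gcd = 1 (last nonzero row F).
The gcd is 1, so 16 is invertible mod 25. The last nonzero row gives −7·25 + 11·16 = 1, so t = 11. So 16^(−1) ≡ 11 (mod 25). Verify: 16 · 11 = 176 ≡ 1 (mod 25). ✓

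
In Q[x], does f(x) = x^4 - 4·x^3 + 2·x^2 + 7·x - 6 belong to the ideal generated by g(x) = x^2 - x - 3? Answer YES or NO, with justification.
In Q[x] the ideal (g) consists of all multiples of g, so f ∈ (g) iff g | f, i.e. iff the remainder of f on division by g is 0. Divide f by g (g is monic, so eliminate the leading term of the running remainder at each step):
  leading term x^4: subtract (x^2)·g(x) = x^4 - x^3 - 3·x^2, leaving -3·x^3 + 5·x^2 + 7·x - 6
  leading term -3·x^3: subtract (-3·x)·g(x) = -3·x^3 + 3·x^2 + 9·x, leaving 2·x^2 - 2·x - 6
  leading term 2·x^2: subtract (2)·g(x) = 2·x^2 - 2·x - 6, leaving 0
The remainder is 0, so f(x) = g(x) · h(x) with h(x) = x^2 - 3·x + 2. Hence g | f, i.e. f ∈ (g).

Final answer: YES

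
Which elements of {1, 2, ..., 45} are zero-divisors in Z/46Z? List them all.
nonzero zero-divisors of Z/46Z = {2, 4, 6, 8, 10, 12, 14, 16, 18, 20, 22, 23, 24, 26, 28, 30, 32, 34, 36, 38, 40, 42, 44}

An element a ∈ Z/46Z (with a ≠ 0) is a zero-divisor iff gcd(a, 46) > 1 (because a is a unit precisely when gcd(a, n) = 1, and in Z/nZ every nonzero, non-unit element is a zero-divisor). Scan a = 1, ..., 45 and keep those with gcd(a, 46) > 1:
  gcd(2, 46) = 2, gcd(4, 46) = 2, gcd(6, 46) = 2, gcd(8, 46) = 2, gcd(10, 46) = 2, gcd(12, 46) = 2, gcd(14, 46) = 2, gcd(16, 46) = 2, gcd(18, 46) = 2, gcd(20, 46) = 2, gcd(22, 46) = 2, gcd(23, 46) = 23, gcd(24, 46) = 2, gcd(26, 46) = 2, gcd(28, 46) = 2, gcd(30, 46) = 2, gcd(32, 46) = 2, gcd(34, 46) = 2, gcd(36, 46) = 2, gcd(38, 46) = 2, gcd(40, 46) = 2, gcd(42, 46) = 2, gcd(44, 46) = 2.
All other a ∈ {1, ..., 45} have gcd(a, 46) = 1 and are units. So the nonzero zero-divisors are exactly the 23 values of a appearing in this scan.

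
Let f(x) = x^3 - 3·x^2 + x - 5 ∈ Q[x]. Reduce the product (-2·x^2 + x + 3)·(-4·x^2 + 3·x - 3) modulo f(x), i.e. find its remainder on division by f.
First multiply in Q[x] without reducing: a · b = 8·x^4 - 10·x^3 - 3·x^2 + 6·x - 9. Now divide by f(x) = x^3 - 3·x^2 + x - 5, eliminating the leading term at each step:
  leading term 8·x^4: subtract (8·x)·f(x) = 8·x^4 - 24·x^3 + 8·x^2 - 40·x, leaving 14·x^3 - 11·x^2 + 46·x - 9
  leading term 14·x^3: subtract (14)·f(x) = 14·x^3 - 42·x^2 + 14·x - 70, leaving 31·x^2 + 32·x + 61
The degree is now < 3, so this is the remainder. Hence a · b ≡ 31·x^2 + 32·x + 61 in Q[x]/(f).

Final answer: a · b ≡ 31·x^2 + 32·x + 61 (mod f(x))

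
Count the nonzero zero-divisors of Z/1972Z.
Z/1972Z has 1075 nonzero zero-divisors

In Z/1972Z each nonzero element is either a unit (gcd with 1972 is 1) or a zero-divisor (gcd > 1). The number of units is φ(1972): factorise 1972 = 2^2 · 17 · 29, so φ(1972) = (2^2 − 2^1) · (17 − 1) · (29 − 1) = 2 · 16 · 28 = 896. The nonzero elements number 1972 − 1 = 1971. Hence the nonzero zero-divisors number 1971 − 896 = 1075.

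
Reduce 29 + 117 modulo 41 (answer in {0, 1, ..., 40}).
23

Reduce the summands first: 117 ≡ 35 (mod 41), so 29 + 117 ≡ 29 + 35 (mod 41). 29 + 35 = 64; 64 = 1·41 + 23, so (29 + 117) mod 41 = 23.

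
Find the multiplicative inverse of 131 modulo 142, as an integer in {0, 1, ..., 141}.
Apply the extended Euclidean algorithm to (142, 131), tracking rows (r, s, t) with s·142 + t·131 = r. Each division r_prev = q·r_cur + r_new produces the new row as (previous row) − q·(current row):
  row A: (142, 1, 0)   [1·142 + 0·131 = 142]
  row B: (131, 0, 1)   [0·142 + 1·131 = 131]
  142 = 1·131 + 11   → row C = row A − 1·row B = (11, 1, −1)   [check: 1·142 − 1·131 = 11]
  131 = 11·11 + 10   → row D = row B − 11·row C = (10, −11, 12)   [check: −11·142 + 12·131 = 10]
  11 = 1·10 + 1   → row E = row C − 1·row D = (1, 12, −13)   [check: 12·142 − 13·131 = 1]
  10 = 10·1 + 0   → remainder 0, stop. gcd = 1 (last nonzero row E).
The gcd is 1, so 131 is invertible mod 142. The last nonzero row gives 12·142 − 13·131 = 1, so t = −13. So 131^(−1) ≡ −13 ≡ 129 (mod 142). Verify: 131 · 129 = 16899 ≡ 1 (mod 142). ✓

Final answer: 131^(−1) ≡ 129 (mod 142)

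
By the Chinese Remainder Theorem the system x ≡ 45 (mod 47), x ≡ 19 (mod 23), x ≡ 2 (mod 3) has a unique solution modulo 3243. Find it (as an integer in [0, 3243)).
x ≡ 2066 (mod 3243); the representative in [0, 3243) is 2066

The moduli 47, 23, 3 are pairwise coprime, so by the CRT there is a unique solution mod 47·23·3 = 3243.
Solve by successive substitution. Start with x ≡ 45 (mod 47).
  Combine with x ≡ 19 (mod 23): write x = 45 + 47·t and require 45 + 47·t ≡ 19 (mod 23), i.e. 47·t ≡ 19 − 45 ≡ 20 (mod 23). Since 47^(−1) ≡ 1 (mod 23) (47 ≡ 1 (mod 23)), t ≡ 1·20 ≡ 20 (mod 23). So x ≡ 45 + 47·20 = 985 (mod 1081).
  Combine with x ≡ 2 (mod 3): write x = 985 + 1081·t and require 985 + 1081·t ≡ 2 (mod 3), i.e. 1081·t ≡ 2 − 985 ≡ 1 (mod 3). Since 1081^(−1) ≡ 1 (mod 3) (1081 ≡ 1 (mod 3)), t ≡ 1·1 ≡ 1 (mod 3). So x ≡ 985 + 1081·1 = 2066 (mod 3243).
Unique solution in [0, 3243): x = 2066.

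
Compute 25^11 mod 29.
Use repeated squaring. Binary(11) = 1011. Walk through the bits of the exponent 11 left-to-right: at each bit after the leading one, square the running value, then multiply by 25 if the bit is 1 (always reducing mod 29):
  bit 1 = 1 (leading): start with 25.
  bit 2 = 0: square 25^2 = 625 ≡ 16 (mod 29).
  bit 3 = 1: square 16^2 = 256 ≡ 24; bit is 1, so multiply 24·25 = 600 ≡ 20 (mod 29).
  bit 4 = 1: square 20^2 = 400 ≡ 23; bit is 1, so multiply 23·25 = 575 ≡ 24 (mod 29).
Final value: 25^11 ≡ 24 (mod 29).

Final answer: 24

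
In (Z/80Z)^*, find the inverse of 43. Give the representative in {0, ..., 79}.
Apply the extended Euclidean algorithm to (80, 43), tracking rows (r, s, t) with s·80 + t·43 = r. Each division r_prev = q·r_cur + r_new produces the new row as (previous row) − q·(current row):
  row A: (80, 1, 0)   [1·80 + 0·43 = 80]
  row B: (43, 0, 1)   [0·80 + 1·43 = 43]
  80 = 1·43 + 37   → row C = row A − 1·row B = (37, 1, −1)   [check: 1·80 − 1·43 = 37]
  43 = 1·37 + 6   → row D = row B − 1·row C = (6, −1, 2)   [check: −1·80 + 2·43 = 6]
  37 = 6·6 + 1   → row E = row C − 6·row D = (1, 7, −13)   [check: 7·80 − 13·43 = 1]
  6 = 6·1 + 0   → remainder 0, stop. gcd = 1 (last nonzero row E).
The gcd is 1, so 43 is invertible mod 80. The last nonzero row gives 7·80 − 13·43 = 1, so t = −13. So 43^(−1) ≡ −13 ≡ 67 (mod 80). Verify: 43 · 67 = 2881 ≡ 1 (mod 80). ✓

Final answer: 43^(−1) ≡ 67 (mod 80)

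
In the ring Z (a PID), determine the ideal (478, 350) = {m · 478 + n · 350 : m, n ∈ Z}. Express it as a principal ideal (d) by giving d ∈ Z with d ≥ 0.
(478, 350) = (2); d = 2

In the PID Z, (a, b) is generated by gcd(a, b). Compute gcd(478, 350) with the extended Euclidean algorithm, tracking rows (r, s, t) with s·478 + t·350 = r:
  row A: (478, 1, 0)   [1·478 + 0·350 = 478]
  row B: (350, 0, 1)   [0·478 + 1·350 = 350]
  478 = 1·350 + 128   → row C = row A − 1·row B = (128, 1, −1)   [check: 1·478 − 1·350 = 128]
  350 = 2·128 + 94   → row D = row B − 2·row C = (94, −2, 3)   [check: −2·478 + 3·350 = 94]
  128 = 1·94 + 34   → row E = row C − 1·row D = (34, 3, −4)   [check: 3·478 − 4·350 = 34]
  94 = 2·34 + 26   → row F = row D − 2·row E = (26, −8, 11)   [check: −8·478 + 11·350 = 26]
  34 = 1·26 + 8   → row G = row E − 1·row F = (8, 11, −15)   [check: 11·478 − 15·350 = 8]
  26 = 3·8 + 2   → row H = row F − 3·row G = (2, −41, 56)   [check: −41·478 + 56·350 = 2]
  8 = 4·2 + 0   → remainder 0, stop. gcd = 2 (last nonzero row H).
So gcd(478, 350) = 2, with Bézout identity −41·478 + 56·350 = 2. Containment (⊇): the Bézout identity exhibits 2 as an element of (478, 350), giving (2) ⊆ (478, 350). Containment (⊆): since 2 | 478 and 2 | 350 (478 = 2·239, 350 = 2·175), every Z-linear combination of 478 and 350 is divisible by 2, so (478, 350) ⊆ (2). Therefore (478, 350) = (2), d = 2.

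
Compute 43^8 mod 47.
Use repeated squaring. Binary(8) = 1000. Walk through the bits of the exponent 8 left-to-right: at each bit after the leading one, square the running value, then multiply by 43 if the bit is 1 (always reducing mod 47):
  bit 1 = 1 (leading): start with 43.
  bit 2 = 0: square 43^2 = 1849 ≡ 16 (mod 47).
  bit 3 = 0: square 16^2 = 256 ≡ 21 (mod 47).
  bit 4 = 0: square 21^2 = 441 ≡ 18 (mod 47).
Final value: 43^8 ≡ 18 (mod 47).

Final answer: 18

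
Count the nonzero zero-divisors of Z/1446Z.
In Z/1446Z each nonzero element is either a unit (gcd with 1446 is 1) or a zero-divisor (gcd > 1). The number of units is φ(1446): factorise 1446 = 2 · 3 · 241, so φ(1446) = (2 − 1) · (3 − 1) · (241 − 1) = 1 · 2 · 240 = 480. The nonzero elements number 1446 − 1 = 1445. Hence the nonzero zero-divisors number 1445 − 480 = 965.

Final answer: Z/1446Z has 965 nonzero zero-divisors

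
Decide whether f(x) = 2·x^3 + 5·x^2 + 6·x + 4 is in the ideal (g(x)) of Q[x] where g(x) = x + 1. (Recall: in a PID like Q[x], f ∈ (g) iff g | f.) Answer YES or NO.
NO

In Q[x] the ideal (g) consists of all multiples of g, so f ∈ (g) iff g | f, i.e. iff the remainder of f on division by g is 0. Divide f by g (g is monic, so eliminate the leading term of the running remainder at each step):
  leading term 2·x^3: subtract (2·x^2)·g(x) = 2·x^3 + 2·x^2, leaving 3·x^2 + 6·x + 4
  leading term 3·x^2: subtract (3·x)·g(x) = 3·x^2 + 3·x, leaving 3·x + 4
  leading term 3·x: subtract (3)·g(x) = 3·x + 3, leaving 1
The remainder r(x) = 1 ≠ 0 (and deg r < deg g), so g ∤ f, i.e. f ∉ (g).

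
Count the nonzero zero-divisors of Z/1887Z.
Z/1887Z has 734 nonzero zero-divisors

In Z/1887Z each nonzero element is either a unit (gcd with 1887 is 1) or a zero-divisor (gcd > 1). The number of units is φ(1887): factorise 1887 = 3 · 17 · 37, so φ(1887) = (3 − 1) · (17 − 1) · (37 − 1) = 2 · 16 · 36 = 1152. The nonzero elements number 1887 − 1 = 1886. Hence the nonzero zero-divisors number 1886 − 1152 = 734.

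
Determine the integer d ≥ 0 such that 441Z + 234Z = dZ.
(441, 234) = (9); d = 9

In the PID Z, (a, b) is generated by gcd(a, b). Compute gcd(441, 234) with the extended Euclidean algorithm, tracking rows (r, s, t) with s·441 + t·234 = r:
  row A: (441, 1, 0)   [1·441 + 0·234 = 441]
  row B: (234, 0, 1)   [0·441 + 1·234 = 234]
  441 = 1·234 + 207   → row C = row A − 1·row B = (207, 1, −1)   [check: 1·441 − 1·234 = 207]
  234 = 1·207 + 27   → row D = row B − 1·row C = (27, −1, 2)   [check: −1·441 + 2·234 = 27]
  207 = 7·27 + 18   → row E = row C − 7·row D = (18, 8, −15)   [check: 8·441 − 15·234 = 18]
  27 = 1·18 + 9   → row F = row D − 1·row E = (9, −9, 17)   [check: −9·441 + 17·234 = 9]
  18 = 2·9 + 0   → remainder 0, stop. gcd = 9 (last nonzero row F).
So gcd(441, 234) = 9, with Bézout identity −9·441 + 17·234 = 9. Containment (⊇): the Bézout identity exhibits 9 as an element of (441, 234), giving (9) ⊆ (441, 234). Containment (⊆): since 9 | 441 and 9 | 234 (441 = 9·49, 234 = 9·26), every Z-linear combination of 441 and 234 is divisible by 9, so (441, 234) ⊆ (9). Therefore (441, 234) = (9), d = 9.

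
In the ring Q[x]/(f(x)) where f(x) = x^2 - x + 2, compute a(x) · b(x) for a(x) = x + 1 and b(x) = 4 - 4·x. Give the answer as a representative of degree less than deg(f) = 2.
a · b ≡ 12 - 4·x (mod f(x))

First multiply in Q[x] without reducing: a · b = 4 - 4·x^2. Now divide by f(x) = x^2 - x + 2, eliminating the leading term at each step:
  leading term -4·x^2: subtract (-4)·f(x) = -4·x^2 + 4·x - 8, leaving 12 - 4·x
The degree is now < 2, so this is the remainder. Hence a · b ≡ 12 - 4·x in Q[x]/(f).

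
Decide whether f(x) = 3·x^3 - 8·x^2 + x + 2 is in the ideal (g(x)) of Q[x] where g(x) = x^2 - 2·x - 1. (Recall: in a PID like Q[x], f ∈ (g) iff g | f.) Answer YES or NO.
YES

In Q[x] the ideal (g) consists of all multiples of g, so f ∈ (g) iff g | f, i.e. iff the remainder of f on division by g is 0. Divide f by g (g is monic, so eliminate the leading term of the running remainder at each step):
  leading term 3·x^3: subtract (3·x)·g(x) = 3·x^3 - 6·x^2 - 3·x, leaving -2·x^2 + 4·x + 2
  leading term -2·x^2: subtract (-2)·g(x) = -2·x^2 + 4·x + 2, leaving 0
The remainder is 0, so f(x) = g(x) · h(x) with h(x) = 3·x - 2. Hence g | f, i.e. f ∈ (g).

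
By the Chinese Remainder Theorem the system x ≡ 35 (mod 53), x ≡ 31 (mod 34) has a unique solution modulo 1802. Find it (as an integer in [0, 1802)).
The moduli 53, 34 are pairwise coprime, so by the CRT there is a unique solution mod 53·34 = 1802.
Solve by successive substitution. Start with x ≡ 35 (mod 53).
  Combine with x ≡ 31 (mod 34): write x = 35 + 53·t and require 35 + 53·t ≡ 31 (mod 34), i.e. 53·t ≡ 31 − 35 ≡ 30 (mod 34). Since 53^(−1) ≡ 9 (mod 34) (53 ≡ 19 (mod 34)), t ≡ 9·30 ≡ 32 (mod 34). So x ≡ 35 + 53·32 = 1731 (mod 1802).
Unique solution in [0, 1802): x = 1731.

Final answer: x ≡ 1731 (mod 1802); the representative in [0, 1802) is 1731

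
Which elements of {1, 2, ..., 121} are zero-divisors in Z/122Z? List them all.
An element a ∈ Z/122Z (with a ≠ 0) is a zero-divisor iff gcd(a, 122) > 1 (because a is a unit precisely when gcd(a, n) = 1, and in Z/nZ every nonzero, non-unit element is a zero-divisor). Scan a = 1, ..., 121 and keep those with gcd(a, 122) > 1:
  gcd(2, 122) = 2, gcd(4, 122) = 2, gcd(6, 122) = 2, gcd(8, 122) = 2, gcd(10, 122) = 2, gcd(12, 122) = 2, gcd(14, 122) = 2, gcd(16, 122) = 2, gcd(18, 122) = 2, gcd(20, 122) = 2, gcd(22, 122) = 2, gcd(24, 122) = 2, gcd(26, 122) = 2, gcd(28, 122) = 2, gcd(30, 122) = 2, gcd(32, 122) = 2, gcd(34, 122) = 2, gcd(36, 122) = 2, gcd(38, 122) = 2, gcd(40, 122) = 2, gcd(42, 122) = 2, gcd(44, 122) = 2, gcd(46, 122) = 2, gcd(48, 122) = 2, gcd(50, 122) = 2, gcd(52, 122) = 2, gcd(54, 122) = 2, gcd(56, 122) = 2, gcd(58, 122) = 2, gcd(60, 122) = 2, gcd(61, 122) = 61, gcd(62, 122) = 2, gcd(64, 122) = 2, gcd(66, 122) = 2, gcd(68, 122) = 2, gcd(70, 122) = 2, gcd(72, 122) = 2, gcd(74, 122) = 2, gcd(76, 122) = 2, gcd(78, 122) = 2, gcd(80, 122) = 2, gcd(82, 122) = 2, gcd(84, 122) = 2, gcd(86, 122) = 2, gcd(88, 122) = 2, gcd(90, 122) = 2, gcd(92, 122) = 2, gcd(94, 122) = 2, gcd(96, 122) = 2, gcd(98, 122) = 2, gcd(100, 122) = 2, gcd(102, 122) = 2, gcd(104, 122) = 2, gcd(106, 122) = 2, gcd(108, 122) = 2, gcd(110, 122) = 2, gcd(112, 122) = 2, gcd(114, 122) = 2, gcd(116, 122) = 2, gcd(118, 122) = 2, gcd(120, 122) = 2.
All other a ∈ {1, ..., 121} have gcd(a, 122) = 1 and are units. So the nonzero zero-divisors are exactly the 61 values of a appearing in this scan.

Final answer: nonzero zero-divisors of Z/122Z = {2, 4, 6, 8, 10, 12, 14, 16, 18, 20, 22, 24, 26, 28, 30, 32, 34, 36, 38, 40, 42, 44, 46, 48, 50, 52, 54, 56, 58, 60, 61, 62, 64, 66, 68, 70, 72, 74, 76, 78, 80, 82, 84, 86, 88, 90, 92, 94, 96, 98, 100, 102, 104, 106, 108, 110, 112, 114, 116, 118, 120}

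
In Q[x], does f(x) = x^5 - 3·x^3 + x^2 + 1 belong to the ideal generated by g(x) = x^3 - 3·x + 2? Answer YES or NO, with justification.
NO

In Q[x] the ideal (g) consists of all multiples of g, so f ∈ (g) iff g | f, i.e. iff the remainder of f on division by g is 0. Divide f by g (g is monic, so eliminate the leading term of the running remainder at each step):
  leading term x^5: subtract (x^2)·g(x) = x^5 - 3·x^3 + 2·x^2, leaving 1 - x^2
The remainder r(x) = 1 - x^2 ≠ 0 (and deg r < deg g), so g ∤ f, i.e. f ∉ (g).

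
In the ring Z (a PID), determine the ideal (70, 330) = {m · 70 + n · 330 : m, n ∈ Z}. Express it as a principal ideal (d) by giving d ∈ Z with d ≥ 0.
In the PID Z, (a, b) is generated by gcd(a, b). Compute gcd(330, 70) with the extended Euclidean algorithm, tracking rows (r, s, t) with s·330 + t·70 = r:
  row A: (330, 1, 0)   [1·330 + 0·70 = 330]
  row B: (70, 0, 1)   [0·330 + 1·70 = 70]
  330 = 4·70 + 50   → row C = row A − 4·row B = (50, 1, −4)   [check: 1·330 − 4·70 = 50]
  70 = 1·50 + 20   → row D = row B − 1·row C = (20, −1, 5)   [check: −1·330 + 5·70 = 20]
  50 = 2·20 + 10   → row E = row C − 2·row D = (10, 3, −14)   [check: 3·330 − 14·70 = 10]
  20 = 2·10 + 0   → remainder 0, stop. gcd = 10 (last nonzero row E).
So gcd(70, 330) = 10, with Bézout identity 3·330 − 14·70 = 10. Containment (⊇): the Bézout identity exhibits 10 as an element of (70, 330), giving (10) ⊆ (70, 330). Containment (⊆): since 10 | 70 and 10 | 330 (70 = 10·7, 330 = 10·33), every Z-linear combination of 70 and 330 is divisible by 10, so (70, 330) ⊆ (10). Therefore (70, 330) = (10), d = 10.

Final answer: (70, 330) = (10); d = 10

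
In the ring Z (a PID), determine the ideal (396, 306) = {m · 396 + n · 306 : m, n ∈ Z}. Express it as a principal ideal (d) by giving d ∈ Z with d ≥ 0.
In the PID Z, (a, b) is generated by gcd(a, b). Compute gcd(396, 306) with the extended Euclidean algorithm, tracking rows (r, s, t) with s·396 + t·306 = r:
  row A: (396, 1, 0)   [1·396 + 0·306 = 396]
  row B: (306, 0, 1)   [0·396 + 1·306 = 306]
  396 = 1·306 + 90   → row C = row A − 1·row B = (90, 1, −1)   [check: 1·396 − 1·306 = 90]
  306 = 3·90 + 36   → row D = row B − 3·row C = (36, −3, 4)   [check: −3·396 + 4·306 = 36]
  90 = 2·36 + 18   → row E = row C − 2·row D = (18, 7, −9)   [check: 7·396 − 9·306 = 18]
  36 = 2·18 + 0   → remainder 0, stop. gcd = 18 (last nonzero row E).
So gcd(396, 306) = 18, with Bézout identity 7·396 − 9·306 = 18. Containment (⊇): the Bézout identity exhibits 18 as an element of (396, 306), giving (18) ⊆ (396, 306). Containment (⊆): since 18 | 396 and 18 | 306 (396 = 18·22, 306 = 18·17), every Z-linear combination of 396 and 306 is divisible by 18, so (396, 306) ⊆ (18). Therefore (396, 306) = (18), d = 18.

Final answer: (396, 306) = (18); d = 18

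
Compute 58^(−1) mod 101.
58^(−1) ≡ 54 (mod 101)

Apply the extended Euclidean algorithm to (101, 58), tracking rows (r, s, t) with s·101 + t·58 = r. Each division r_prev = q·r_cur + r_new produces the new row as (previous row) − q·(current row):
  row A: (101, 1, 0)   [1·101 + 0·58 = 101]
  row B: (58, 0, 1)   [0·101 + 1·58 = 58]
  101 = 1·58 + 43   → row C = row A − 1·row B = (43, 1, −1)   [check: 1·101 − 1·58 = 43]
  58 = 1·43 + 15   → row D = row B − 1·row C = (15, −1, 2)   [check: −1·101 + 2·58 = 15]
  43 = 2·15 + 13   → row E = row C − 2·row D = (13, 3, −5)   [check: 3·101 − 5·58 = 13]
  15 = 1·13 + 2   → row F = row D − 1·row E = (2, −4, 7)   [check: −4·101 + 7·58 = 2]
  13 = 6·2 + 1   → row G = row E − 6·row F = (1, 27, −47)   [check: 27·101 − 47·58 = 1]
  2 = 2·1 + 0   → remainder 0, stop. gcd = 1 (last nonzero row G).
The gcd is 1, so 58 is invertible mod 101. The last nonzero row gives 27·101 − 47·58 = 1, so t = −47. So 58^(−1) ≡ −47 ≡ 54 (mod 101). Verify: 58 · 54 = 3132 ≡ 1 (mod 101). ✓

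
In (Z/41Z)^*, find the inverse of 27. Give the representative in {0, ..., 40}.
Apply the extended Euclidean algorithm to (41, 27), tracking rows (r, s, t) with s·41 + t·27 = r. Each division r_prev = q·r_cur + r_new produces the new row as (previous row) − q·(current row):
  row A: (41, 1, 0)   [1·41 + 0·27 = 41]
  row B: (27, 0, 1)   [0·41 + 1·27 = 27]
  41 = 1·27 + 14   → row C = row A − 1·row B = (14, 1, −1)   [check: 1·41 − 1·27 = 14]
  27 = 1·14 + 13   → row D = row B − 1·row C = (13, −1, 2)   [check: −1·41 + 2·27 = 13]
  14 = 1·13 + 1   → row E = row C − 1·row D = (1, 2, −3)   [check: 2·41 − 3·27 = 1]
  13 = 13·1 + 0   → remainder 0, stop. gcd = 1 (last nonzero row E).
The gcd is 1, so 27 is invertible mod 41. The last nonzero row gives 2·41 − 3·27 = 1, so t = −3. So 27^(−1) ≡ −3 ≡ 38 (mod 41). Verify: 27 · 38 = 1026 ≡ 1 (mod 41). ✓

Final answer: 27^(−1) ≡ 38 (mod 41)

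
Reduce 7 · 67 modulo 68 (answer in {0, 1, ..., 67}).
61

Both factors are already reduced mod 68. 7 · 67 = 469. Dividing by 68: 469 = 6·68 + 61. So (7 · 67) mod 68 = 61.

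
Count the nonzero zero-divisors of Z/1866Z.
In Z/1866Z each nonzero element is either a unit (gcd with 1866 is 1) or a zero-divisor (gcd > 1). The number of units is φ(1866): factorise 1866 = 2 · 3 · 311, so φ(1866) = (2 − 1) · (3 − 1) · (311 − 1) = 1 · 2 · 310 = 620. The nonzero elements number 1866 − 1 = 1865. Hence the nonzero zero-divisors number 1865 − 620 = 1245.

Final answer: Z/1866Z has 1245 nonzero zero-divisors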